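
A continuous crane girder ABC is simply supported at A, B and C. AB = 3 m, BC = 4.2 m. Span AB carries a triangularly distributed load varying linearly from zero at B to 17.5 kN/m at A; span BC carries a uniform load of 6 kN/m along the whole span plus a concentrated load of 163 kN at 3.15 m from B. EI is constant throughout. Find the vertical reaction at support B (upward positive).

R_B = 95.44 kN

Insert a hinge at B; M_B is the redundant, and each span becomes simply supported.
Discontinuity in slope at B on the released structure — sum the simple-span end rotations:
  span AB: triangular load, peak 17.5: 7w₀L³/(360EI) = 9.188/EI
  span BC: UDL 6: wL³/(24EI) = 18.52/EI
  span BC: point load 163 at a = 3.15: Pab(L + b)/(6LEI) = 112.3/EI
  relative rotation θ_0 = (9.188 + 130.8)/EI = 140/EI
A unit hogging moment at B produces rotation L₁/(3EI) + L₂/(3EI) = 2.4/EI.
Slope continuity at B: θ_0 = M_B·2.4/EI, so M_B = 140/2.4 = 58.34 kN·m (hogging).
Span AB, ΣM about A with M_B applied at B: R_B^{AB}·3 = 26.25 + 58.34, so R_B^{AB} = 28.2 kN and R_A = 26.25 − 28.2 = -1.948 kN.
Span BC, ΣM about C: R_B^{BC}·4.2 = 224.1 + 58.34, so R_B^{BC} = 67.24 kN and R_C = 188.2 − 67.24 = 121 kN.
R_B = 28.2 + 67.24 = 95.44 kN.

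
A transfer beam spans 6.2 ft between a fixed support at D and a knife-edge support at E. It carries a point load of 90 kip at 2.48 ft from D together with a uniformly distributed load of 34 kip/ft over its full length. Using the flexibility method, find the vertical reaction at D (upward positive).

Remove the prop at E; the released (primary) structure is a cantilever built in at D.
Downward deflection at the released point E due to the loads:
  point load 90 at a = 2.48: Pa²(3L − a)/(6EI) = 1487/EI
  UDL 34: wL⁴/(8EI) = 6280/EI
  δ_0 = 7767/EI
Tip deflection under a unit load at E: L³/(3EI) = 79.44/EI.
The prop prevents deflection at E: R_E = δ_0/δ_{EE} = 7767/79.44 = 97.77 kip.
Vertical equilibrium: R_D = ΣP − R_E = 300.8 − 97.77 = 203 kip.

R_D = 203 kip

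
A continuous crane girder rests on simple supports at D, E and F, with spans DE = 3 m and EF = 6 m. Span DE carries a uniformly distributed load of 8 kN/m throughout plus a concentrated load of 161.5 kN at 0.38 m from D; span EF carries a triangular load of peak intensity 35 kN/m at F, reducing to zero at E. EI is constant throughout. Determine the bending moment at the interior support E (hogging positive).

Take M_E as the redundant. Released structure: two simple spans DE and EF with a hinge at E.
Rotations at E on the released spans (each span's end-slope, ×1/EI):
  span DE: UDL 8: wL³/(24EI) = 9/EI
  span DE: point load 161.5 at a = 0.38: Pab(L + a)/(6LEI) = 30.19/EI
  span EF: triangular load, peak 35: 7w₀L³/(360EI) = 147/EI
  relative rotation θ_0 = (39.19 + 147)/EI = 186.2/EI
A unit hogging moment at E produces rotation L₁/(3EI) + L₂/(3EI) = 3/EI.
Slope continuity at E: θ_0 = M_E·3/EI, so M_E = 186.2/3 = 62.06 kN·m (hogging).

M_E = 62.06 kN·m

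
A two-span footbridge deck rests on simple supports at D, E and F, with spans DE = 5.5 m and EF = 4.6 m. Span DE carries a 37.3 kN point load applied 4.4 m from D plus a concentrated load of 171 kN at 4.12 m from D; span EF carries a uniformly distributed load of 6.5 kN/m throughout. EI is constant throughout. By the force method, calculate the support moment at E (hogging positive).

M_E = 108.1 kN·m

Insert a hinge at E; M_E is the redundant, and each span becomes simply supported.
Discontinuity in slope at E on the released structure — sum the simple-span end rotations:
  span DE: point load 37.3 at a = 4.4: Pab(L + a)/(6LEI) = 54.16/EI
  span DE: point load 171 at a = 4.12: Pab(L + a)/(6LEI) = 283.4/EI
  span EF: UDL 6.5: wL³/(24EI) = 26.36/EI
  relative rotation θ_0 = (337.6 + 26.36)/EI = 363.9/EI
A unit hogging moment at E produces rotation L₁/(3EI) + L₂/(3EI) = 3.367/EI.
Slope continuity at E: θ_0 = M_E·3.367/EI, so M_E = 363.9/3.367 = 108.1 kN·m (hogging).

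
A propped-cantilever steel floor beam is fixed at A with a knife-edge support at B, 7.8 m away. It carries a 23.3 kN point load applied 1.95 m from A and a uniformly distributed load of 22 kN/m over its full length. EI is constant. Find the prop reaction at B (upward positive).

R_B = 66.35 kN

Release the roller at B. Primary structure: cantilever fixed at A.
Deflection at B on the released cantilever, summing each load's contribution:
  point load 23.3 at a = 1.95: Pa²(3L − a)/(6EI) = 316.7/EI
  UDL 22: wL⁴/(8EI) = 10179/EI
  δ_0 = 10496/EI
Flexibility coefficient — unit upward force at B: δ_{BB} = L³/(3EI) = 158.2/EI.
The prop prevents deflection at B: R_B = δ_0/δ_{BB} = 10496/158.2 = 66.35 kN.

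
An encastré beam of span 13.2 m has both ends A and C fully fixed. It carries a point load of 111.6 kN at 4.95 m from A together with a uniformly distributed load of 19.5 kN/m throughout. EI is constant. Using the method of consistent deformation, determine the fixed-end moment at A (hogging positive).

Take the two fixed-end moments M_A, M_C as redundants; the released structure is the simple span AC.
End rotations of the released simple span under the applied load (×1/EI):
  at A: point load 111.6 at a = 4.95: Pab(L + b)/(6LEI) = 1234/EI
  at C: point load 111.6 at a = 4.95: Pab(L + a)/(6LEI) = 1044/EI
  at A: UDL 19.5: wL³/(24EI) = 1869/EI
  at C: UDL 19.5: wL³/(24EI) = 1869/EI
  θ_A0 = 3103/EI,  θ_C0 = 2913/EI
Flexibility coefficients: a unit moment at one end gives L/(3EI) there and L/(6EI) at the far end, so f₁₁ = f₂₂ = 4.4/EI and f₁₂ = f₂₁ = 2.2/EI.
Compatibility — zero rotation at each built-in end:
  4.4 M_A + 2.2 M_C = 3103
  2.2 M_A + 4.4 M_C = 2913
Solving the pair gives M_A = 498.9 kN·m and M_C = 412.6 kN·m (hogging).

M_A = 498.9 kN·m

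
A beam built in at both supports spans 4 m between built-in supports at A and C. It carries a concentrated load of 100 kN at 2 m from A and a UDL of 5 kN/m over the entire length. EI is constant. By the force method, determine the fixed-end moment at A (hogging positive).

M_A = 56.67 kN·m

Take the two fixed-end moments M_A, M_C as redundants; the released structure is the simple span AC.
End rotations of the released simple span under the applied load (×1/EI):
  at A: point load 100 at a = 2: Pab(L + b)/(6LEI) = 100/EI
  at C: point load 100 at a = 2: Pab(L + a)/(6LEI) = 100/EI
  at A: UDL 5: wL³/(24EI) = 13.33/EI
  at C: UDL 5: wL³/(24EI) = 13.33/EI
  θ_A0 = 113.3/EI,  θ_C0 = 113.3/EI
Flexibility coefficients: a unit moment at one end gives L/(3EI) there and L/(6EI) at the far end, so f₁₁ = f₂₂ = 1.333/EI and f₁₂ = f₂₁ = 0.6667/EI.
Compatibility — zero rotation at each built-in end:
  1.333 M_A + 0.6667 M_C = 113.3
  0.6667 M_A + 1.333 M_C = 113.3
Solving the pair gives M_A = 56.67 kN·m and M_C = 56.67 kN·m (hogging).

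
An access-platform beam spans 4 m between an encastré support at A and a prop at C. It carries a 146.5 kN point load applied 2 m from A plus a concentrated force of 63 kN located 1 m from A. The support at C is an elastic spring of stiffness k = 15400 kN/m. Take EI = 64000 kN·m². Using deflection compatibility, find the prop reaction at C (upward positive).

R_C = 42.85 kN

Choose R_C as the redundant. The primary structure is the cantilever fixed at A.
Downward deflection at the released point C due to the loads:
  point load 146.5 at a = 2: Pa²(3L − a)/(6EI) = 976.7/EI
  point load 63 at a = 1: Pa²(3L − a)/(6EI) = 115.5/EI
  δ_0 = 1092/EI
Flexibility coefficient — unit upward force at C: δ_{CC} = L³/(3EI) = 21.33/EI.
With EI = 64000 kN·m²: δ_0 = 0.017065 m and δ_{CC} = 0.000333 m/kN.
Compatibility — the spring shortens by R_C/k under the reaction it provides: δ_0 − R_C·δ_{CC} = R_C/k. With 1/k = 0.000065 m/kN, R_C = δ_0 / (δ_{CC} + 1/k) = 0.017065 / (0.000333 + 0.000065) = 42.85 kN.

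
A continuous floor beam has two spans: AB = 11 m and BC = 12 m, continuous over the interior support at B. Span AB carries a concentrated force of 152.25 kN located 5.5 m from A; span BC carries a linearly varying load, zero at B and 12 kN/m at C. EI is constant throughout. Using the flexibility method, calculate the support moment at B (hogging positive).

Take M_B as the redundant. Released structure: two simple spans AB and BC with a hinge at B.
Discontinuity in slope at B on the released structure — sum the simple-span end rotations:
  span AB: point load 152.25 at a = 5.5: Pab(L + a)/(6LEI) = 1151/EI
  span BC: triangular load, peak 12: 7w₀L³/(360EI) = 403.2/EI
  relative rotation θ_0 = (1151 + 403.2)/EI = 1555/EI
A unit hogging moment at B produces rotation L₁/(3EI) + L₂/(3EI) = 7.667/EI.
Slope continuity at B: θ_0 = M_B·7.667/EI, so M_B = 1555/7.667 = 202.8 kN·m (hogging).

M_B = 202.8 kN·m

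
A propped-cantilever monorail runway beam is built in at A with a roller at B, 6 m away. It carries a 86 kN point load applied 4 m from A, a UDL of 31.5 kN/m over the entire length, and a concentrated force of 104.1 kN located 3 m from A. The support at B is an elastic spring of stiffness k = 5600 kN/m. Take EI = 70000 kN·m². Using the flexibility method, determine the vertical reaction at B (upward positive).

Choose R_B as the redundant. The primary structure is the cantilever fixed at A.
Free-end deflection of the primary structure under the applied loading (downward +):
  point load 86 at a = 4: Pa²(3L − a)/(6EI) = 3211/EI
  UDL 31.5: wL⁴/(8EI) = 5103/EI
  point load 104.1 at a = 3: Pa²(3L − a)/(6EI) = 2342/EI
  δ_0 = 10656/EI
Flexibility coefficient — unit upward force at B: δ_{BB} = L³/(3EI) = 72/EI.
With EI = 70000 kN·m²: δ_0 = 0.15223 m and δ_{BB} = 0.001029 m/kN.
Compatibility — the spring shortens by R_B/k under the reaction it provides: δ_0 − R_B·δ_{BB} = R_B/k. With 1/k = 0.000179 m/kN, R_B = δ_0 / (δ_{BB} + 1/k) = 0.15223 / (0.001029 + 0.000179) = 126.1 kN.

R_B = 126.1 kN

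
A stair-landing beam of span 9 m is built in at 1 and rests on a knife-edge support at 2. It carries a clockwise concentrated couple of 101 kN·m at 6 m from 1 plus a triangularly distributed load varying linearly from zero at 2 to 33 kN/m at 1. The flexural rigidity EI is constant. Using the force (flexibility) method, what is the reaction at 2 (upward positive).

Remove the prop at 2; the released (primary) structure is a cantilever built in at 1.
Primary-structure tip deflection at 2 by superposition:
  clockwise couple 101 at a = 6: M₀a(2L − a)/(2EI) = 3636/EI
  triangular load, peak 33 at the fixed end: w₀L⁴/(30EI) = 7217/EI
  δ_0 = 10853/EI
Flexibility coefficient — unit upward force at 2: δ_{22} = L³/(3EI) = 243/EI.
Compatibility at 2: δ_0 − R_2·δ_{22} = 0, so R_2 = 10853/243 = 44.66 kN.

R_2 = 44.66 kN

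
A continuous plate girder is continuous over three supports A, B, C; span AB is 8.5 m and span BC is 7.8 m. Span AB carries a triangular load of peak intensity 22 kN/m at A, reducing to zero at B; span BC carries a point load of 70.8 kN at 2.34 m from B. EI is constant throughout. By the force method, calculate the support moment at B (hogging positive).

Release continuity at B by inserting a hinge; the redundant is the internal moment M_B. The primary structure is two simply-supported spans AB and BC.
Discontinuity in slope at B on the released structure — sum the simple-span end rotations:
  span AB: triangular load, peak 22: 7w₀L³/(360EI) = 262.7/EI
  span BC: point load 70.8 at a = 2.34: Pab(L + b)/(6LEI) = 256.3/EI
  relative rotation θ_0 = (262.7 + 256.3)/EI = 519/EI
A unit hogging moment at B produces rotation L₁/(3EI) + L₂/(3EI) = 5.433/EI.
Compatibility: M_B·(L₁+L₂)/(3EI) = θ_0, giving M_B = 95.52 kN·m (hogging).

M_B = 95.52 kN·m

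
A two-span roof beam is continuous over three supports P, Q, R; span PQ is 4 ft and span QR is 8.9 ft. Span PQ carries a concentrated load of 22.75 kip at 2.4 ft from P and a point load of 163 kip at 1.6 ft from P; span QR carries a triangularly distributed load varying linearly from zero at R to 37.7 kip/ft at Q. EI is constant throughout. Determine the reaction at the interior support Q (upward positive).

Release continuity at Q by inserting a hinge; the redundant is the internal moment M_Q. The primary structure is two simply-supported spans PQ and QR.
End slopes at the hinge Q, treating each span as simply supported:
  span PQ: point load 22.75 at a = 2.4: Pab(L + a)/(6LEI) = 23.3/EI
  span PQ: point load 163 at a = 1.6: Pab(L + a)/(6LEI) = 146/EI
  span QR: triangular load, peak 37.7: w₀L³/(45EI) = 590.6/EI
  relative rotation θ_0 = (169.3 + 590.6)/EI = 760/EI
A unit hogging moment at Q produces rotation L₁/(3EI) + L₂/(3EI) = 4.3/EI.
Slope continuity at Q: θ_0 = M_Q·4.3/EI, so M_Q = 760/4.3 = 176.7 kip·ft (hogging).
Span PQ, ΣM about P with M_Q applied at Q: R_Q^{PQ}·4 = 315.4 + 176.7, so R_Q^{PQ} = 123 kip and R_P = 185.8 − 123 = 62.72 kip.
Span QR, ΣM about R: R_Q^{QR}·8.9 = 995.4 + 176.7, so R_Q^{QR} = 131.7 kip and R_R = 167.8 − 131.7 = 36.06 kip.
R_Q = 123 + 131.7 = 254.7 kip.

R_Q = 254.7 kip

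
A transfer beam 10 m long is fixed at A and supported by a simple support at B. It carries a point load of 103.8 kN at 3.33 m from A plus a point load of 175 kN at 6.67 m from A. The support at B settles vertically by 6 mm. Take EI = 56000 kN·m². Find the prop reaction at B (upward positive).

R_B = 105.2 kN

Remove the prop at B; the released (primary) structure is a cantilever built in at A.
Primary-structure tip deflection at B by superposition:
  point load 103.8 at a = 3.33: Pa²(3L − a)/(6EI) = 5116/EI
  point load 175 at a = 6.67: Pa²(3L − a)/(6EI) = 30273/EI
  δ_0 = 35389/EI
Flexibility coefficient — unit upward force at B: δ_{BB} = L³/(3EI) = 333.3/EI.
With EI = 56000 kN·m²: δ_0 = 0.63195 m and δ_{BB} = 0.005952 m/kN.
Compatibility — the beam at B must follow the support down by 0.006 m: δ_0 − R_B·δ_{BB} = 0.006, so R_B = (0.63195 − 0.006)/0.005952 = 105.2 kN.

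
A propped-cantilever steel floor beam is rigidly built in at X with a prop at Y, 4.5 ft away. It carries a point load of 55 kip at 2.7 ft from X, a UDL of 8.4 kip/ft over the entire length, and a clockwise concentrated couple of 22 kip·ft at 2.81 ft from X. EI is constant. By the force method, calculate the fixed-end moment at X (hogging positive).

Take the reaction at Y as the redundant and release it; the primary structure is a cantilever fixed at X.
Primary-structure tip deflection at Y by superposition:
  point load 55 at a = 2.7: Pa²(3L − a)/(6EI) = 721.7/EI
  UDL 8.4: wL⁴/(8EI) = 430.6/EI
  clockwise couple 22 at a = 2.81: M₀a(2L − a)/(2EI) = 191.3/EI
  δ_0 = 1344/EI
Flexibility coefficient — unit upward force at Y: δ_{YY} = L³/(3EI) = 30.38/EI.
Compatibility at Y: δ_0 − R_Y·δ_{YY} = 0, so R_Y = 1344/30.38 = 44.23 kip.
Moment equilibrium about X: M_X = Σ(load moments about X) − R_Y·L = 255.6 − 44.23×4.5 = 56.5 kip·ft.

M_X = 56.5 kip·ft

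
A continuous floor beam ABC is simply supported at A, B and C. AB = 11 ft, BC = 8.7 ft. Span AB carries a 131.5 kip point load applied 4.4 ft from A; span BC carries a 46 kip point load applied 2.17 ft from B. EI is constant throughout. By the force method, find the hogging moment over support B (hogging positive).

M_B = 164.7 kip·ft

Release continuity at B by inserting a hinge; the redundant is the internal moment M_B. The primary structure is two simply-supported spans AB and BC.
End slopes at the hinge B, treating each span as simply supported:
  span AB: point load 131.5 at a = 4.4: Pab(L + a)/(6LEI) = 891/EI
  span BC: point load 46 at a = 2.17: Pab(L + b)/(6LEI) = 190.2/EI
  relative rotation θ_0 = (891 + 190.2)/EI = 1081/EI
A unit hogging moment at B produces rotation L₁/(3EI) + L₂/(3EI) = 6.567/EI.
Compatibility: M_B·(L₁+L₂)/(3EI) = θ_0, giving M_B = 164.7 kip·ft (hogging).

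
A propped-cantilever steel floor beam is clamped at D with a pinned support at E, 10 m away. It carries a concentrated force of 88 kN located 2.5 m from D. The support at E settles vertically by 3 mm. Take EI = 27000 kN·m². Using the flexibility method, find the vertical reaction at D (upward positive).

R_D = 80.68 kN

Take the reaction at E as the redundant and release it; the primary structure is a cantilever fixed at D.
Primary-structure tip deflection at E by superposition:
  point load 88 at a = 2.5: Pa²(3L − a)/(6EI) = 2521/EI
Tip deflection under a unit load at E: L³/(3EI) = 333.3/EI.
With EI = 27000 kN·m²: δ_0 = 0.093364 m and δ_{EE} = 0.012346 m/kN.
Compatibility — the beam at E must follow the support down by 0.003 m: δ_0 − R_E·δ_{EE} = 0.003, so R_E = (0.093364 − 0.003)/0.012346 = 7.32 kN.
Vertical equilibrium: R_D = ΣP − R_E = 88 − 7.32 = 80.68 kN.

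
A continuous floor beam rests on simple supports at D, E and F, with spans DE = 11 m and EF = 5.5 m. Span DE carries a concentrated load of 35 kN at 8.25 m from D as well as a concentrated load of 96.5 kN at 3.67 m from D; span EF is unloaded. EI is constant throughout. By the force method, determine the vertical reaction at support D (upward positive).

R_D = 59.69 kN

Release continuity at E by inserting a hinge; the redundant is the internal moment M_E. The primary structure is two simply-supported spans DE and EF.
Rotations at E on the released spans (each span's end-slope, ×1/EI):
  span DE: point load 35 at a = 8.25: Pab(L + a)/(6LEI) = 231.6/EI
  span DE: point load 96.5 at a = 3.67: Pab(L + a)/(6LEI) = 577/EI
  relative rotation θ_0 = (808.6 + 0)/EI = 808.6/EI
A unit hogging moment at E produces rotation L₁/(3EI) + L₂/(3EI) = 5.5/EI.
Compatibility: M_E·(L₁+L₂)/(3EI) = θ_0, giving M_E = 147 kN·m (hogging).
Span DE, ΣM about D with M_E applied at E: R_E^{DE}·11 = 642.9 + 147, so R_E^{DE} = 71.81 kN and R_D = 131.5 − 71.81 = 59.69 kN.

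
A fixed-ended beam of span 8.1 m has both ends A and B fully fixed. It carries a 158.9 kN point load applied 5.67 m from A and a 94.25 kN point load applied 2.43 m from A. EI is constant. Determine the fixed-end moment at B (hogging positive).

M_B = 237.3 kN·m

Take the two fixed-end moments M_A, M_B as redundants; the released structure is the simple span AB.
Simple-span end rotations at A and B under the given loads:
  at A: point load 158.9 at a = 5.67: Pab(L + b)/(6LEI) = 474.4/EI
  at B: point load 158.9 at a = 5.67: Pab(L + a)/(6LEI) = 620.3/EI
  at A: point load 94.25 at a = 2.43: Pab(L + b)/(6LEI) = 367.9/EI
  at B: point load 94.25 at a = 2.43: Pab(L + a)/(6LEI) = 281.4/EI
  θ_A0 = 842.3/EI,  θ_B0 = 901.7/EI
Flexibility coefficients: a unit moment at one end gives L/(3EI) there and L/(6EI) at the far end, so f₁₁ = f₂₂ = 2.7/EI and f₁₂ = f₂₁ = 1.35/EI.
Compatibility — zero rotation at each built-in end:
  2.7 M_A + 1.35 M_B = 842.3
  1.35 M_A + 2.7 M_B = 901.7
Solving the pair gives M_A = 193.3 kN·m and M_B = 237.3 kN·m (hogging).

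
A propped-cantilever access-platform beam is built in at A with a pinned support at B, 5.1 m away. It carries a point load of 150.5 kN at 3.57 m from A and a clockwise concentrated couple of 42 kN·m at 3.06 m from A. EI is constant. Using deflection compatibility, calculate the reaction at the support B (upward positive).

Release the roller at B. Primary structure: cantilever fixed at A.
Free-end deflection of the primary structure under the applied loading (downward +):
  point load 150.5 at a = 3.57: Pa²(3L − a)/(6EI) = 3750/EI
  clockwise couple 42 at a = 3.06: M₀a(2L − a)/(2EI) = 458.8/EI
  δ_0 = 4209/EI
Tip deflection under a unit load at B: L³/(3EI) = 44.22/EI.
The prop prevents deflection at B: R_B = δ_0/δ_{BB} = 4209/44.22 = 95.18 kN.

R_B = 95.18 kN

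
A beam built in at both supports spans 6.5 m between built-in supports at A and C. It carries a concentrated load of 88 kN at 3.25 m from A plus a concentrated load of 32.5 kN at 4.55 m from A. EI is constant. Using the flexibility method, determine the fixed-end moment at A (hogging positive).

Take the two fixed-end moments M_A, M_C as redundants; the released structure is the simple span AC.
On the primary (simply-supported) span, the end slopes from the loading are:
  at A: point load 88 at a = 3.25: Pab(L + b)/(6LEI) = 232.4/EI
  at C: point load 88 at a = 3.25: Pab(L + a)/(6LEI) = 232.4/EI
  at A: point load 32.5 at a = 4.55: Pab(L + b)/(6LEI) = 62.48/EI
  at C: point load 32.5 at a = 4.55: Pab(L + a)/(6LEI) = 81.7/EI
  θ_A0 = 294.9/EI,  θ_C0 = 314.1/EI
Flexibility coefficients: a unit moment at one end gives L/(3EI) there and L/(6EI) at the far end, so f₁₁ = f₂₂ = 2.167/EI and f₁₂ = f₂₁ = 1.083/EI.
Compatibility — zero rotation at each built-in end:
  2.167 M_A + 1.083 M_C = 294.9
  1.083 M_A + 2.167 M_C = 314.1
Solving the pair gives M_A = 84.81 kN·m and M_C = 102.6 kN·m (hogging).

M_A = 84.81 kN·m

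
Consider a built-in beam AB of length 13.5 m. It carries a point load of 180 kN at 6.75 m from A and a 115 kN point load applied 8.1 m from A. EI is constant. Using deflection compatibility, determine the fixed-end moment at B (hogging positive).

M_B = 527.3 kN·m

Release both end moments; the primary structure is a simply-supported span AB with redundants M_A and M_B.
On the primary (simply-supported) span, the end slopes from the loading are:
  at A: point load 180 at a = 6.75: Pab(L + b)/(6LEI) = 2050/EI
  at B: point load 180 at a = 6.75: Pab(L + a)/(6LEI) = 2050/EI
  at A: point load 115 at a = 8.1: Pab(L + b)/(6LEI) = 1174/EI
  at B: point load 115 at a = 8.1: Pab(L + a)/(6LEI) = 1341/EI
  θ_A0 = 3224/EI,  θ_B0 = 3392/EI
Flexibility coefficients: a unit moment at one end gives L/(3EI) there and L/(6EI) at the far end, so f₁₁ = f₂₂ = 4.5/EI and f₁₂ = f₂₁ = 2.25/EI.
Compatibility — zero rotation at each built-in end:
  4.5 M_A + 2.25 M_B = 3224
  2.25 M_A + 4.5 M_B = 3392
Solving the pair gives M_A = 452.8 kN·m and M_B = 527.3 kN·m (hogging).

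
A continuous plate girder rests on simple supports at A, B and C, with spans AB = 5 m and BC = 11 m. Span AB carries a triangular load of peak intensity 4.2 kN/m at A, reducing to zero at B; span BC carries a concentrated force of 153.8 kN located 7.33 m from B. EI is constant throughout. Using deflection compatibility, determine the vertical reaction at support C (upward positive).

R_C = 86.64 kN

Take M_B as the redundant. Released structure: two simple spans AB and BC with a hinge at B.
Discontinuity in slope at B on the released structure — sum the simple-span end rotations:
  span AB: triangular load, peak 4.2: 7w₀L³/(360EI) = 10.21/EI
  span BC: point load 153.8 at a = 7.33: Pab(L + b)/(6LEI) = 919.6/EI
  relative rotation θ_0 = (10.21 + 919.6)/EI = 929.8/EI
A unit hogging moment at B produces rotation L₁/(3EI) + L₂/(3EI) = 5.333/EI.
Compatibility: M_B·(L₁+L₂)/(3EI) = θ_0, giving M_B = 174.3 kN·m (hogging).
Span BC, ΣM about C: R_B^{BC}·11 = 564.4 + 174.3, so R_B^{BC} = 67.16 kN and R_C = 153.8 − 67.16 = 86.64 kN.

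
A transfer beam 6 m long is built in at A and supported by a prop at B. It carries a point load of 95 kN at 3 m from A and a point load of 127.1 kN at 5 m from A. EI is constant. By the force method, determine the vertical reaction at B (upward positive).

R_B = 125.3 kN

Release the roller at B. Primary structure: cantilever fixed at A.
Downward deflection at the released point B due to the loads:
  point load 95 at a = 3: Pa²(3L − a)/(6EI) = 2138/EI
  point load 127.1 at a = 5: Pa²(3L − a)/(6EI) = 6885/EI
  δ_0 = 9022/EI
Tip deflection under a unit load at B: L³/(3EI) = 72/EI.
The prop prevents deflection at B: R_B = δ_0/δ_{BB} = 9022/72 = 125.3 kN.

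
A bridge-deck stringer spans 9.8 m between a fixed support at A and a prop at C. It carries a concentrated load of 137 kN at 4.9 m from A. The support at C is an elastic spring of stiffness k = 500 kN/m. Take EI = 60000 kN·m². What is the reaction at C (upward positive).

R_C = 30.97 kN

Release the roller at C. Primary structure: cantilever fixed at A.
Free-end deflection of the primary structure under the applied loading (downward +):
  point load 137 at a = 4.9: Pa²(3L − a)/(6EI) = 13432/EI
Tip deflection under a unit load at C: L³/(3EI) = 313.7/EI.
With EI = 60000 kN·m²: δ_0 = 0.22386 m and δ_{CC} = 0.005229 m/kN.
Compatibility — the spring shortens by R_C/k under the reaction it provides: δ_0 − R_C·δ_{CC} = R_C/k. With 1/k = 0.002 m/kN, R_C = δ_0 / (δ_{CC} + 1/k) = 0.22386 / (0.005229 + 0.002) = 30.97 kN.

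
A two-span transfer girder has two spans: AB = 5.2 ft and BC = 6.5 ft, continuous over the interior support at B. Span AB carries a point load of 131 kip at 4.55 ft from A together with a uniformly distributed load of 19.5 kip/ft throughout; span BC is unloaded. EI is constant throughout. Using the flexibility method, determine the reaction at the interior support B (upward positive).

Insert a hinge at B; M_B is the redundant, and each span becomes simply supported.
Rotations at B on the released spans (each span's end-slope, ×1/EI):
  span AB: point load 131 at a = 4.55: Pab(L + a)/(6LEI) = 121.1/EI
  span AB: UDL 19.5: wL³/(24EI) = 114.2/EI
  relative rotation θ_0 = (235.3 + 0)/EI = 235.3/EI
A unit hogging moment at B produces rotation L₁/(3EI) + L₂/(3EI) = 3.9/EI.
Slope continuity at B: θ_0 = M_B·3.9/EI, so M_B = 235.3/3.9 = 60.34 kip·ft (hogging).
Span AB, ΣM about A with M_B applied at B: R_B^{AB}·5.2 = 859.7 + 60.34, so R_B^{AB} = 176.9 kip and R_A = 232.4 − 176.9 = 55.47 kip.
Span BC, ΣM about C: R_B^{BC}·6.5 = 0 + 60.34, so R_B^{BC} = 9.283 kip and R_C = 0 − 9.283 = -9.283 kip.
R_B = 176.9 + 9.283 = 186.2 kip.

R_B = 186.2 kip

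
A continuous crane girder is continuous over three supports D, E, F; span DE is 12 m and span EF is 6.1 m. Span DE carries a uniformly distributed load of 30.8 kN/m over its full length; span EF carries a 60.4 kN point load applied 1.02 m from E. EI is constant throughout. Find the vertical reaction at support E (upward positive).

R_E = 329.9 kN

Release continuity at E by inserting a hinge; the redundant is the internal moment M_E. The primary structure is two simply-supported spans DE and EF.
Rotations at E on the released spans (each span's end-slope, ×1/EI):
  span DE: UDL 30.8: wL³/(24EI) = 2218/EI
  span EF: point load 60.4 at a = 1.02: Pab(L + b)/(6LEI) = 95.6/EI
  relative rotation θ_0 = (2218 + 95.6)/EI = 2313/EI
A unit hogging moment at E produces rotation L₁/(3EI) + L₂/(3EI) = 6.033/EI.
Slope continuity at E: θ_0 = M_E·6.033/EI, so M_E = 2313/6.033 = 383.4 kN·m (hogging).
Span DE, ΣM about D with M_E applied at E: R_E^{DE}·12 = 2218 + 383.4, so R_E^{DE} = 216.8 kN and R_D = 369.6 − 216.8 = 152.8 kN.
Span EF, ΣM about F: R_E^{EF}·6.1 = 306.8 + 383.4, so R_E^{EF} = 113.2 kN and R_F = 60.4 − 113.2 = -52.75 kN.
R_E = 216.8 + 113.2 = 329.9 kN.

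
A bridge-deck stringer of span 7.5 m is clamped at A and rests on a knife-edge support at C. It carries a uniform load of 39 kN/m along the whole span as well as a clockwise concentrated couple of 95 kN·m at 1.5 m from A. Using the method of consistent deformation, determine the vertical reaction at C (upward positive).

R_C = 116.5 kN

Remove the prop at C; the released (primary) structure is a cantilever built in at A.
Deflection at C on the released cantilever, summing each load's contribution:
  UDL 39: wL⁴/(8EI) = 15425/EI
  clockwise couple 95 at a = 1.5: M₀a(2L − a)/(2EI) = 961.9/EI
  δ_0 = 16387/EI
Tip deflection under a unit load at C: L³/(3EI) = 140.6/EI.
Compatibility at C: δ_0 − R_C·δ_{CC} = 0, so R_C = 16387/140.6 = 116.5 kN.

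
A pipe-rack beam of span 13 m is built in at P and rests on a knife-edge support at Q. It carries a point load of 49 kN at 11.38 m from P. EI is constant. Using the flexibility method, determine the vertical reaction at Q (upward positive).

Release the roller at Q. Primary structure: cantilever fixed at P.
Primary-structure tip deflection at Q by superposition:
  point load 49 at a = 11.38: Pa²(3L − a)/(6EI) = 29211/EI
Tip deflection under a unit load at Q: L³/(3EI) = 732.3/EI.
Compatibility at Q: δ_0 − R_Q·δ_{QQ} = 0, so R_Q = 29211/732.3 = 39.89 kN.

R_Q = 39.89 kN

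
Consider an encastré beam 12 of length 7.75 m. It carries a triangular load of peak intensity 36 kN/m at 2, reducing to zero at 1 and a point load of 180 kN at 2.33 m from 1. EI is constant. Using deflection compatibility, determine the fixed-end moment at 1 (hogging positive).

M_1 = 277.2 kN·m

Take the two fixed-end moments M_1, M_2 as redundants; the released structure is the simple span 12.
End rotations of the released simple span under the applied load (×1/EI):
  at 1: triangular load, peak 36: 7w₀L³/(360EI) = 325.8/EI
  at 2: triangular load, peak 36: w₀L³/(45EI) = 372.4/EI
  at 1: point load 180 at a = 2.33: Pab(L + b)/(6LEI) = 643.8/EI
  at 2: point load 180 at a = 2.33: Pab(L + a)/(6LEI) = 492.8/EI
  θ_10 = 969.7/EI,  θ_20 = 865.1/EI
Flexibility coefficients: a unit moment at one end gives L/(3EI) there and L/(6EI) at the far end, so f₁₁ = f₂₂ = 2.583/EI and f₁₂ = f₂₁ = 1.292/EI.
Compatibility — zero rotation at each built-in end:
  2.583 M_1 + 1.292 M_2 = 969.7
  1.292 M_1 + 2.583 M_2 = 865.1
Solving the pair gives M_1 = 277.2 kN·m and M_2 = 196.3 kN·m (hogging).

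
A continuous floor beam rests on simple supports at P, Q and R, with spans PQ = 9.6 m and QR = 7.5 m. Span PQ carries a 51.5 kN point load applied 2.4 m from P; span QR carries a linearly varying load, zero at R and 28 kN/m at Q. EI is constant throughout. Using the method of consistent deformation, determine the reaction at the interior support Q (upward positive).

R_Q = 101.5 kN

Release continuity at Q by inserting a hinge; the redundant is the internal moment M_Q. The primary structure is two simply-supported spans PQ and QR.
Discontinuity in slope at Q on the released structure — sum the simple-span end rotations:
  span PQ: point load 51.5 at a = 2.4: Pab(L + a)/(6LEI) = 185.4/EI
  span QR: triangular load, peak 28: w₀L³/(45EI) = 262.5/EI
  relative rotation θ_0 = (185.4 + 262.5)/EI = 447.9/EI
A unit hogging moment at Q produces rotation L₁/(3EI) + L₂/(3EI) = 5.7/EI.
Compatibility: M_Q·(L₁+L₂)/(3EI) = θ_0, giving M_Q = 78.58 kN·m (hogging).
Span PQ, ΣM about P with M_Q applied at Q: R_Q^{PQ}·9.6 = 123.6 + 78.58, so R_Q^{PQ} = 21.06 kN and R_P = 51.5 − 21.06 = 30.44 kN.
Span QR, ΣM about R: R_Q^{QR}·7.5 = 525 + 78.58, so R_Q^{QR} = 80.48 kN and R_R = 105 − 80.48 = 24.52 kN.
R_Q = 21.06 + 80.48 = 101.5 kN.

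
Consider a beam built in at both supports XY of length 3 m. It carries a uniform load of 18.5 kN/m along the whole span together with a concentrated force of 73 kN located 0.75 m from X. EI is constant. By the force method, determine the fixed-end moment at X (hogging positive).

M_X = 44.67 kN·m

Take the two fixed-end moments M_X, M_Y as redundants; the released structure is the simple span XY.
On the primary (simply-supported) span, the end slopes from the loading are:
  at X: UDL 18.5: wL³/(24EI) = 20.81/EI
  at Y: UDL 18.5: wL³/(24EI) = 20.81/EI
  at X: point load 73 at a = 0.75: Pab(L + b)/(6LEI) = 35.93/EI
  at Y: point load 73 at a = 0.75: Pab(L + a)/(6LEI) = 25.66/EI
  θ_X0 = 56.74/EI,  θ_Y0 = 46.48/EI
Flexibility coefficients: a unit moment at one end gives L/(3EI) there and L/(6EI) at the far end, so f₁₁ = f₂₂ = 1/EI and f₁₂ = f₂₁ = 0.5/EI.
Compatibility — zero rotation at each built-in end:
  1 M_X + 0.5 M_Y = 56.74
  0.5 M_X + 1 M_Y = 46.48
Solving the pair gives M_X = 44.67 kN·m and M_Y = 24.14 kN·m (hogging).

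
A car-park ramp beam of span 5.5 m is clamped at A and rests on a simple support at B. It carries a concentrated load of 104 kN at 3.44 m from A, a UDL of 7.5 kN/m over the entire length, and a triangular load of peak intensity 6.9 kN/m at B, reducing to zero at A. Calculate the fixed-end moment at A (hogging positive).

M_A = 132.6 kN·m

Remove the prop at B; the released (primary) structure is a cantilever built in at A.
Free-end deflection of the primary structure under the applied loading (downward +):
  point load 104 at a = 3.44: Pa²(3L − a)/(6EI) = 2679/EI
  UDL 7.5: wL⁴/(8EI) = 857.9/EI
  triangular load, peak 6.9 at the free end: 11w₀L⁴/(120EI) = 578.8/EI
  δ_0 = 4115/EI
Flexibility coefficient — unit upward force at B: δ_{BB} = L³/(3EI) = 55.46/EI.
Compatibility at B: δ_0 − R_B·δ_{BB} = 0, so R_B = 4115/55.46 = 74.21 kN.
Moment equilibrium about A: M_A = Σ(load moments about A) − R_B·L = 540.8 − 74.21×5.5 = 132.6 kN·m.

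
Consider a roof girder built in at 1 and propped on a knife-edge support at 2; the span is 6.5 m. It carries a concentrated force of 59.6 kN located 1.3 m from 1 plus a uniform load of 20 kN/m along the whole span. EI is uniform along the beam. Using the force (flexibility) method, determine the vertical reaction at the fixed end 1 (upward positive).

R_1 = 137.5 kN

Choose R_2 as the redundant. The primary structure is the cantilever fixed at 1.
Deflection at 2 on the released cantilever, summing each load's contribution:
  point load 59.6 at a = 1.3: Pa²(3L − a)/(6EI) = 305.5/EI
  UDL 20: wL⁴/(8EI) = 4463/EI
  δ_0 = 4768/EI
Tip deflection under a unit load at 2: L³/(3EI) = 91.54/EI.
The prop prevents deflection at 2: R_2 = δ_0/δ_{22} = 4768/91.54 = 52.09 kN.
Vertical equilibrium: R_1 = ΣP − R_2 = 189.6 − 52.09 = 137.5 kN.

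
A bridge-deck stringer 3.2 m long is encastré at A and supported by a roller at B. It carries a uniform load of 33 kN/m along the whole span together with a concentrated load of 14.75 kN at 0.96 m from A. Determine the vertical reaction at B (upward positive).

R_B = 41.39 kN

Remove the prop at B; the released (primary) structure is a cantilever built in at A.
Primary-structure tip deflection at B by superposition:
  UDL 33: wL⁴/(8EI) = 432.5/EI
  point load 14.75 at a = 0.96: Pa²(3L − a)/(6EI) = 19.57/EI
  δ_0 = 452.1/EI
Flexibility coefficient — unit upward force at B: δ_{BB} = L³/(3EI) = 10.92/EI.
Compatibility at B: δ_0 − R_B·δ_{BB} = 0, so R_B = 452.1/10.92 = 41.39 kN.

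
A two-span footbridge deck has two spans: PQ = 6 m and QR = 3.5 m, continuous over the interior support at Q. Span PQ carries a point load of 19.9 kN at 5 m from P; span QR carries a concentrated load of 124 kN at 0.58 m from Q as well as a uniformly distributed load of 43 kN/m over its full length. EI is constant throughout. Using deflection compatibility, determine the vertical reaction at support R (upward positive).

Release continuity at Q by inserting a hinge; the redundant is the internal moment M_Q. The primary structure is two simply-supported spans PQ and QR.
Rotations at Q on the released spans (each span's end-slope, ×1/EI):
  span PQ: point load 19.9 at a = 5: Pab(L + a)/(6LEI) = 30.4/EI
  span QR: point load 124 at a = 0.58: Pab(L + b)/(6LEI) = 64.2/EI
  span QR: UDL 43: wL³/(24EI) = 76.82/EI
  relative rotation θ_0 = (30.4 + 141)/EI = 171.4/EI
A unit hogging moment at Q produces rotation L₁/(3EI) + L₂/(3EI) = 3.167/EI.
Compatibility: M_Q·(L₁+L₂)/(3EI) = θ_0, giving M_Q = 54.13 kN·m (hogging).
Span QR, ΣM about R: R_Q^{QR}·3.5 = 625.5 + 54.13, so R_Q^{QR} = 194.2 kN and R_R = 274.5 − 194.2 = 80.33 kN.

R_R = 80.33 kN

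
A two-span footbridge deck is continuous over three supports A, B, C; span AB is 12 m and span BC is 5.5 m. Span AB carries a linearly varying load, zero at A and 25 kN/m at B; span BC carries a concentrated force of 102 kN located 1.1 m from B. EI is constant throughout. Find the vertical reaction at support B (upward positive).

R_B = 232 kN

Insert a hinge at B; M_B is the redundant, and each span becomes simply supported.
Discontinuity in slope at B on the released structure — sum the simple-span end rotations:
  span AB: triangular load, peak 25: w₀L³/(45EI) = 960/EI
  span BC: point load 102 at a = 1.1: Pab(L + b)/(6LEI) = 148.1/EI
  relative rotation θ_0 = (960 + 148.1)/EI = 1108/EI
A unit hogging moment at B produces rotation L₁/(3EI) + L₂/(3EI) = 5.833/EI.
Compatibility: M_B·(L₁+L₂)/(3EI) = θ_0, giving M_B = 190 kN·m (hogging).
Span AB, ΣM about A with M_B applied at B: R_B^{AB}·12 = 1200 + 190, so R_B^{AB} = 115.8 kN and R_A = 150 − 115.8 = 34.17 kN.
Span BC, ΣM about C: R_B^{BC}·5.5 = 448.8 + 190, so R_B^{BC} = 116.1 kN and R_C = 102 − 116.1 = -14.14 kN.
R_B = 115.8 + 116.1 = 232 kN.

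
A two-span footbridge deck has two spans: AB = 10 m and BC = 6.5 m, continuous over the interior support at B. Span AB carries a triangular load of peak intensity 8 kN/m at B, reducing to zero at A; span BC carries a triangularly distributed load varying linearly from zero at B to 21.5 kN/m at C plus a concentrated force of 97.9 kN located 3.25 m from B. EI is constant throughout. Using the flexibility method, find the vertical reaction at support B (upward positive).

Release continuity at B by inserting a hinge; the redundant is the internal moment M_B. The primary structure is two simply-supported spans AB and BC.
Rotations at B on the released spans (each span's end-slope, ×1/EI):
  span AB: triangular load, peak 8: w₀L³/(45EI) = 177.8/EI
  span BC: triangular load, peak 21.5: 7w₀L³/(360EI) = 114.8/EI
  span BC: point load 97.9 at a = 3.25: Pab(L + b)/(6LEI) = 258.5/EI
  relative rotation θ_0 = (177.8 + 373.3)/EI = 551.1/EI
A unit hogging moment at B produces rotation L₁/(3EI) + L₂/(3EI) = 5.5/EI.
Slope continuity at B: θ_0 = M_B·5.5/EI, so M_B = 551.1/5.5 = 100.2 kN·m (hogging).
Span AB, ΣM about A with M_B applied at B: R_B^{AB}·10 = 266.7 + 100.2, so R_B^{AB} = 36.69 kN and R_A = 40 − 36.69 = 3.313 kN.
Span BC, ΣM about C: R_B^{BC}·6.5 = 469.6 + 100.2, so R_B^{BC} = 87.66 kN and R_C = 167.8 − 87.66 = 80.12 kN.
R_B = 36.69 + 87.66 = 124.3 kN.

R_B = 124.3 kN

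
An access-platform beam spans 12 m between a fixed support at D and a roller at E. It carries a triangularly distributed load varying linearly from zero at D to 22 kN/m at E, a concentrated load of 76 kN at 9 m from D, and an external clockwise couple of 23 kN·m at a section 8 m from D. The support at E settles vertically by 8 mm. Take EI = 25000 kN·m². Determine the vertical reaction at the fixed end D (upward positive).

Release the roller at E. Primary structure: cantilever fixed at D.
Deflection at E on the released cantilever, summing each load's contribution:
  triangular load, peak 22 at the free end: 11w₀L⁴/(120EI) = 41818/EI
  point load 76 at a = 9: Pa²(3L − a)/(6EI) = 27702/EI
  clockwise couple 23 at a = 8: M₀a(2L − a)/(2EI) = 1472/EI
  δ_0 = 70992/EI
Tip deflection under a unit load at E: L³/(3EI) = 576/EI.
With EI = 25000 kN·m²: δ_0 = 2.8397 m and δ_{EE} = 0.02304 m/kN.
Compatibility — the beam at E must follow the support down by 0.008 m: δ_0 − R_E·δ_{EE} = 0.008, so R_E = (2.8397 − 0.008)/0.02304 = 122.9 kN.
Vertical equilibrium: R_D = ΣP − R_E = 208 − 122.9 = 85.1 kN.

R_D = 85.1 kN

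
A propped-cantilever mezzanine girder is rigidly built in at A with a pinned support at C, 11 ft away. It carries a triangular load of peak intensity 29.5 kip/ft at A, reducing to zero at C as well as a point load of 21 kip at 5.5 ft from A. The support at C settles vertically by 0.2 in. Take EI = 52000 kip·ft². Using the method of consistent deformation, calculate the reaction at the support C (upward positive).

Remove the prop at C; the released (primary) structure is a cantilever built in at A.
Primary-structure tip deflection at C by superposition:
  triangular load, peak 29.5 at the fixed end: w₀L⁴/(30EI) = 14397/EI
  point load 21 at a = 5.5: Pa²(3L − a)/(6EI) = 2912/EI
  δ_0 = 17309/EI
Flexibility coefficient — unit upward force at C: δ_{CC} = L³/(3EI) = 443.7/EI.
With EI = 52000 kip·ft²: δ_0 = 0.33286 ft and δ_{CC} = 0.008532 ft/kip.
Compatibility — the beam at C must follow the support down by 0.01667 ft: δ_0 − R_C·δ_{CC} = 0.01667, so R_C = (0.33286 − 0.01667)/0.008532 = 37.06 kip.

R_C = 37.06 kip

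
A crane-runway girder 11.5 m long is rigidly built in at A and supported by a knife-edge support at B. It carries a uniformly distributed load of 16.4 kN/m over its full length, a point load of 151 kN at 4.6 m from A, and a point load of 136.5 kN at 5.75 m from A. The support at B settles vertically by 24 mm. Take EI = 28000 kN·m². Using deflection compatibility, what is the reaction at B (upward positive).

R_B = 143.5 kN

Take the reaction at B as the redundant and release it; the primary structure is a cantilever fixed at A.
Free-end deflection of the primary structure under the applied loading (downward +):
  UDL 16.4: wL⁴/(8EI) = 35855/EI
  point load 151 at a = 4.6: Pa²(3L − a)/(6EI) = 15923/EI
  point load 136.5 at a = 5.75: Pa²(3L − a)/(6EI) = 21625/EI
  δ_0 = 73402/EI
Tip deflection under a unit load at B: L³/(3EI) = 507/EI.
With EI = 28000 kN·m²: δ_0 = 2.6215 m and δ_{BB} = 0.018106 m/kN.
Compatibility — the beam at B must follow the support down by 0.024 m: δ_0 − R_B·δ_{BB} = 0.024, so R_B = (2.6215 − 0.024)/0.018106 = 143.5 kN.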